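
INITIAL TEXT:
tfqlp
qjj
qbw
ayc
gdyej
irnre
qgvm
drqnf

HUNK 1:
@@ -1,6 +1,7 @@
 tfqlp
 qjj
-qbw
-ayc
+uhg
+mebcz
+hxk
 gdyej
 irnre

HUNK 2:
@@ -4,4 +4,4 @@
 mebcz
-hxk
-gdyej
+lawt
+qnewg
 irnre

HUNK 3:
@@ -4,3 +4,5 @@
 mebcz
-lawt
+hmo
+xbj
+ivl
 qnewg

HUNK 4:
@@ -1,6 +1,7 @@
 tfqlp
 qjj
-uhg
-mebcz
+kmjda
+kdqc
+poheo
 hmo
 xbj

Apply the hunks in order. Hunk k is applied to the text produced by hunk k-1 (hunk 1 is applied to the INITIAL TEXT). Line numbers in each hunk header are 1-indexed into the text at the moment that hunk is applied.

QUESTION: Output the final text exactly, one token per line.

Answer: tfqlp
qjj
kmjda
kdqc
poheo
hmo
xbj
ivl
qnewg
irnre
qgvm
drqnf

Derivation:
Hunk 1: at line 1 remove [qbw,ayc] add [uhg,mebcz,hxk] -> 9 lines: tfqlp qjj uhg mebcz hxk gdyej irnre qgvm drqnf
Hunk 2: at line 4 remove [hxk,gdyej] add [lawt,qnewg] -> 9 lines: tfqlp qjj uhg mebcz lawt qnewg irnre qgvm drqnf
Hunk 3: at line 4 remove [lawt] add [hmo,xbj,ivl] -> 11 lines: tfqlp qjj uhg mebcz hmo xbj ivl qnewg irnre qgvm drqnf
Hunk 4: at line 1 remove [uhg,mebcz] add [kmjda,kdqc,poheo] -> 12 lines: tfqlp qjj kmjda kdqc poheo hmo xbj ivl qnewg irnre qgvm drqnf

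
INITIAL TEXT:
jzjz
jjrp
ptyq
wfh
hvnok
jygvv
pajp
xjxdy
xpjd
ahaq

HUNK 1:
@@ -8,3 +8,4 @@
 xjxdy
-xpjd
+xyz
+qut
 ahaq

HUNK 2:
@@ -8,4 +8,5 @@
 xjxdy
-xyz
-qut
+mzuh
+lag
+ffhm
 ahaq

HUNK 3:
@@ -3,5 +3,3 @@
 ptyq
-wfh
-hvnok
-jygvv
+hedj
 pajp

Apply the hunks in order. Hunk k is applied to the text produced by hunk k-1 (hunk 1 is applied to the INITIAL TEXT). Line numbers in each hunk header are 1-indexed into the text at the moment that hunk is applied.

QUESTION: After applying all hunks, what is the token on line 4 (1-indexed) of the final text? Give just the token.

Answer: hedj

Derivation:
Hunk 1: at line 8 remove [xpjd] add [xyz,qut] -> 11 lines: jzjz jjrp ptyq wfh hvnok jygvv pajp xjxdy xyz qut ahaq
Hunk 2: at line 8 remove [xyz,qut] add [mzuh,lag,ffhm] -> 12 lines: jzjz jjrp ptyq wfh hvnok jygvv pajp xjxdy mzuh lag ffhm ahaq
Hunk 3: at line 3 remove [wfh,hvnok,jygvv] add [hedj] -> 10 lines: jzjz jjrp ptyq hedj pajp xjxdy mzuh lag ffhm ahaq
Final line 4: hedj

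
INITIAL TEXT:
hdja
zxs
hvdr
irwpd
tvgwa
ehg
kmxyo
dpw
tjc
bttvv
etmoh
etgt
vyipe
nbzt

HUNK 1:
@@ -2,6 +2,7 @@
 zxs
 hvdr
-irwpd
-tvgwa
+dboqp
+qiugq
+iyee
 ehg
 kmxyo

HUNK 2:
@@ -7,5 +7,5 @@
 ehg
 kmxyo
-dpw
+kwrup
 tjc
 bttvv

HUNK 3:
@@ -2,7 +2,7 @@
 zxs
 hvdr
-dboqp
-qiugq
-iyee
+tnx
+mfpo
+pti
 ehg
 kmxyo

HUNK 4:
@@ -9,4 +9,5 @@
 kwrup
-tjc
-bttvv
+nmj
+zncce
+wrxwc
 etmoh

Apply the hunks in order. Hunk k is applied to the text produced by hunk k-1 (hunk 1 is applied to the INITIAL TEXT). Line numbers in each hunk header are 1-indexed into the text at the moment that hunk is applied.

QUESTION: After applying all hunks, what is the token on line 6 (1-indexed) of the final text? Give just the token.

Hunk 1: at line 2 remove [irwpd,tvgwa] add [dboqp,qiugq,iyee] -> 15 lines: hdja zxs hvdr dboqp qiugq iyee ehg kmxyo dpw tjc bttvv etmoh etgt vyipe nbzt
Hunk 2: at line 7 remove [dpw] add [kwrup] -> 15 lines: hdja zxs hvdr dboqp qiugq iyee ehg kmxyo kwrup tjc bttvv etmoh etgt vyipe nbzt
Hunk 3: at line 2 remove [dboqp,qiugq,iyee] add [tnx,mfpo,pti] -> 15 lines: hdja zxs hvdr tnx mfpo pti ehg kmxyo kwrup tjc bttvv etmoh etgt vyipe nbzt
Hunk 4: at line 9 remove [tjc,bttvv] add [nmj,zncce,wrxwc] -> 16 lines: hdja zxs hvdr tnx mfpo pti ehg kmxyo kwrup nmj zncce wrxwc etmoh etgt vyipe nbzt
Final line 6: pti

Answer: pti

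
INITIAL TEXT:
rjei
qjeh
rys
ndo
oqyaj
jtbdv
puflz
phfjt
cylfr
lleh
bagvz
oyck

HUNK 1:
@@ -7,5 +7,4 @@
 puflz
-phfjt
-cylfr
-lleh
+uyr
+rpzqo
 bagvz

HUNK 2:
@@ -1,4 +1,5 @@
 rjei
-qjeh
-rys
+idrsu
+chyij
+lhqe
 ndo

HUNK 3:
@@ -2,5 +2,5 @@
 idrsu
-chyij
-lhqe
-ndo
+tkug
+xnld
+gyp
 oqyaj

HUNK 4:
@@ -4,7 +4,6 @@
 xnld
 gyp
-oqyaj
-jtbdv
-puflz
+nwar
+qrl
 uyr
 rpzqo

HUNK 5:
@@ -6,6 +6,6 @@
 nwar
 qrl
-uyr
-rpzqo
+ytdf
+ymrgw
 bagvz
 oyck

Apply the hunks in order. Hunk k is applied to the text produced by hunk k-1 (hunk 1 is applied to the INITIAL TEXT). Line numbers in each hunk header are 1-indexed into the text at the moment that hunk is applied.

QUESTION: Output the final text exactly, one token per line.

Hunk 1: at line 7 remove [phfjt,cylfr,lleh] add [uyr,rpzqo] -> 11 lines: rjei qjeh rys ndo oqyaj jtbdv puflz uyr rpzqo bagvz oyck
Hunk 2: at line 1 remove [qjeh,rys] add [idrsu,chyij,lhqe] -> 12 lines: rjei idrsu chyij lhqe ndo oqyaj jtbdv puflz uyr rpzqo bagvz oyck
Hunk 3: at line 2 remove [chyij,lhqe,ndo] add [tkug,xnld,gyp] -> 12 lines: rjei idrsu tkug xnld gyp oqyaj jtbdv puflz uyr rpzqo bagvz oyck
Hunk 4: at line 4 remove [oqyaj,jtbdv,puflz] add [nwar,qrl] -> 11 lines: rjei idrsu tkug xnld gyp nwar qrl uyr rpzqo bagvz oyck
Hunk 5: at line 6 remove [uyr,rpzqo] add [ytdf,ymrgw] -> 11 lines: rjei idrsu tkug xnld gyp nwar qrl ytdf ymrgw bagvz oyck

Answer: rjei
idrsu
tkug
xnld
gyp
nwar
qrl
ytdf
ymrgw
bagvz
oyck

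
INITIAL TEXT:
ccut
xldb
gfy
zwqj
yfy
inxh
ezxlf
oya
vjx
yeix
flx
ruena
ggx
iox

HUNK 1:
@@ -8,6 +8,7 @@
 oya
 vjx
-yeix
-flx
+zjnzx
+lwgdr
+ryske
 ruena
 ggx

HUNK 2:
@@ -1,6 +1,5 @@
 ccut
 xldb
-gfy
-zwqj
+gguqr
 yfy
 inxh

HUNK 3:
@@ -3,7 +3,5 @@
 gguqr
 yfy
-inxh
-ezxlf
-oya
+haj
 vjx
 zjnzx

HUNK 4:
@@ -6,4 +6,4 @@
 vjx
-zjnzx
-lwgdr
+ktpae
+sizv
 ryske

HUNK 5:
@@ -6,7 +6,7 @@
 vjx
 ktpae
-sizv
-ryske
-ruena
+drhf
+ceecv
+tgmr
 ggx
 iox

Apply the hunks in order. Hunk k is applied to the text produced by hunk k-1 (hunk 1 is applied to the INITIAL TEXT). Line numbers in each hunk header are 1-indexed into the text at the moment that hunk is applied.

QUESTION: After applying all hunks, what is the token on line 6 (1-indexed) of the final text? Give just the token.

Answer: vjx

Derivation:
Hunk 1: at line 8 remove [yeix,flx] add [zjnzx,lwgdr,ryske] -> 15 lines: ccut xldb gfy zwqj yfy inxh ezxlf oya vjx zjnzx lwgdr ryske ruena ggx iox
Hunk 2: at line 1 remove [gfy,zwqj] add [gguqr] -> 14 lines: ccut xldb gguqr yfy inxh ezxlf oya vjx zjnzx lwgdr ryske ruena ggx iox
Hunk 3: at line 3 remove [inxh,ezxlf,oya] add [haj] -> 12 lines: ccut xldb gguqr yfy haj vjx zjnzx lwgdr ryske ruena ggx iox
Hunk 4: at line 6 remove [zjnzx,lwgdr] add [ktpae,sizv] -> 12 lines: ccut xldb gguqr yfy haj vjx ktpae sizv ryske ruena ggx iox
Hunk 5: at line 6 remove [sizv,ryske,ruena] add [drhf,ceecv,tgmr] -> 12 lines: ccut xldb gguqr yfy haj vjx ktpae drhf ceecv tgmr ggx iox
Final line 6: vjx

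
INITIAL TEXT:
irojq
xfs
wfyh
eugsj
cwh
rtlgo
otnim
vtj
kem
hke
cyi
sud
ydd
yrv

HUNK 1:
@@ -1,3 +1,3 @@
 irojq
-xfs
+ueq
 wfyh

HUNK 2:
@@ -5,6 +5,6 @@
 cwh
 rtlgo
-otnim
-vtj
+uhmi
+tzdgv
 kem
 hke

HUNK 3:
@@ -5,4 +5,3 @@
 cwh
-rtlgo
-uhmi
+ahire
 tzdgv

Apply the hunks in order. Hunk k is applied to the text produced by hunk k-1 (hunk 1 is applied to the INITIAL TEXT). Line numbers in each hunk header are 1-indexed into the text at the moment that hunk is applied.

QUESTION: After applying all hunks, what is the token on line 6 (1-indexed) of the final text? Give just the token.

Answer: ahire

Derivation:
Hunk 1: at line 1 remove [xfs] add [ueq] -> 14 lines: irojq ueq wfyh eugsj cwh rtlgo otnim vtj kem hke cyi sud ydd yrv
Hunk 2: at line 5 remove [otnim,vtj] add [uhmi,tzdgv] -> 14 lines: irojq ueq wfyh eugsj cwh rtlgo uhmi tzdgv kem hke cyi sud ydd yrv
Hunk 3: at line 5 remove [rtlgo,uhmi] add [ahire] -> 13 lines: irojq ueq wfyh eugsj cwh ahire tzdgv kem hke cyi sud ydd yrv
Final line 6: ahire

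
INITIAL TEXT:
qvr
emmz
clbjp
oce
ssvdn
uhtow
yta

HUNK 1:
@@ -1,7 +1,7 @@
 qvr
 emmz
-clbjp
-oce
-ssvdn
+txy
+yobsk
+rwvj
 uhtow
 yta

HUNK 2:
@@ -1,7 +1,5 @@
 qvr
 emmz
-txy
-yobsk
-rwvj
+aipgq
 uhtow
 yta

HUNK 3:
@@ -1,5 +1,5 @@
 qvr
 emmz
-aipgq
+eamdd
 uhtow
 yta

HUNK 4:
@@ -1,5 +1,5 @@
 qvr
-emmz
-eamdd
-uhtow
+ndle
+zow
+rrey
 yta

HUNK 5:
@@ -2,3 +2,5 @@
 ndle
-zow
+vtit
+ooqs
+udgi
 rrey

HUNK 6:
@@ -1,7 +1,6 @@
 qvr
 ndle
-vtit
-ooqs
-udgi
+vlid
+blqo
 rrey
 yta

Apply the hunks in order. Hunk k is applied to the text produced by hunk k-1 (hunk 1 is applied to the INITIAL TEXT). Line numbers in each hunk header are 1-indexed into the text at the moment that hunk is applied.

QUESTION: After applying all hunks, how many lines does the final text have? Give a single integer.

Answer: 6

Derivation:
Hunk 1: at line 1 remove [clbjp,oce,ssvdn] add [txy,yobsk,rwvj] -> 7 lines: qvr emmz txy yobsk rwvj uhtow yta
Hunk 2: at line 1 remove [txy,yobsk,rwvj] add [aipgq] -> 5 lines: qvr emmz aipgq uhtow yta
Hunk 3: at line 1 remove [aipgq] add [eamdd] -> 5 lines: qvr emmz eamdd uhtow yta
Hunk 4: at line 1 remove [emmz,eamdd,uhtow] add [ndle,zow,rrey] -> 5 lines: qvr ndle zow rrey yta
Hunk 5: at line 2 remove [zow] add [vtit,ooqs,udgi] -> 7 lines: qvr ndle vtit ooqs udgi rrey yta
Hunk 6: at line 1 remove [vtit,ooqs,udgi] add [vlid,blqo] -> 6 lines: qvr ndle vlid blqo rrey yta
Final line count: 6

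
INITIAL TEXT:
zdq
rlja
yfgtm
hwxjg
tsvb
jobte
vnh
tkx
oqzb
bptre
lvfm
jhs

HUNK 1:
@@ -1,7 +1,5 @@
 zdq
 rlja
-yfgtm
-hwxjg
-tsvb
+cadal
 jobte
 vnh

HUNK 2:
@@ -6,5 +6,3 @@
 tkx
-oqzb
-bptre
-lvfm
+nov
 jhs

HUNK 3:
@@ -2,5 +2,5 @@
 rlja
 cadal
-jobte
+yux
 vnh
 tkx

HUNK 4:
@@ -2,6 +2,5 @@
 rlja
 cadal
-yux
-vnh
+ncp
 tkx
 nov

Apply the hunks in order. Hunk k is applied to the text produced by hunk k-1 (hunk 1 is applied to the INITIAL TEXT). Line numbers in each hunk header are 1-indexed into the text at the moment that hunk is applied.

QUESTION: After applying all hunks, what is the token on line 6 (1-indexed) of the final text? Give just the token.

Hunk 1: at line 1 remove [yfgtm,hwxjg,tsvb] add [cadal] -> 10 lines: zdq rlja cadal jobte vnh tkx oqzb bptre lvfm jhs
Hunk 2: at line 6 remove [oqzb,bptre,lvfm] add [nov] -> 8 lines: zdq rlja cadal jobte vnh tkx nov jhs
Hunk 3: at line 2 remove [jobte] add [yux] -> 8 lines: zdq rlja cadal yux vnh tkx nov jhs
Hunk 4: at line 2 remove [yux,vnh] add [ncp] -> 7 lines: zdq rlja cadal ncp tkx nov jhs
Final line 6: nov

Answer: nov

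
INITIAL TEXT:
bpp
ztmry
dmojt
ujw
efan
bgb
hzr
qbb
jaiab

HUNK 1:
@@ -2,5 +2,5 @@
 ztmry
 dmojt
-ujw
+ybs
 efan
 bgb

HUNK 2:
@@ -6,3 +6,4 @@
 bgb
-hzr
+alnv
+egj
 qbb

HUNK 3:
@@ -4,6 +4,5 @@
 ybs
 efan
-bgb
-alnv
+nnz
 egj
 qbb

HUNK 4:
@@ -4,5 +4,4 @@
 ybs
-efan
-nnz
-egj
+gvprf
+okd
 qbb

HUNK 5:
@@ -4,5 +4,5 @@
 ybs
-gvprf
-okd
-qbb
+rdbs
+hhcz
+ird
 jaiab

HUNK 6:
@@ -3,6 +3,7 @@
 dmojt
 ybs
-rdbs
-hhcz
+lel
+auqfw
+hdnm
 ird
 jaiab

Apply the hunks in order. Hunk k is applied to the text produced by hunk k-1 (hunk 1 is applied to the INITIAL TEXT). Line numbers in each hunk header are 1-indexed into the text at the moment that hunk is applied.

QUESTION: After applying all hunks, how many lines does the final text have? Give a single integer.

Answer: 9

Derivation:
Hunk 1: at line 2 remove [ujw] add [ybs] -> 9 lines: bpp ztmry dmojt ybs efan bgb hzr qbb jaiab
Hunk 2: at line 6 remove [hzr] add [alnv,egj] -> 10 lines: bpp ztmry dmojt ybs efan bgb alnv egj qbb jaiab
Hunk 3: at line 4 remove [bgb,alnv] add [nnz] -> 9 lines: bpp ztmry dmojt ybs efan nnz egj qbb jaiab
Hunk 4: at line 4 remove [efan,nnz,egj] add [gvprf,okd] -> 8 lines: bpp ztmry dmojt ybs gvprf okd qbb jaiab
Hunk 5: at line 4 remove [gvprf,okd,qbb] add [rdbs,hhcz,ird] -> 8 lines: bpp ztmry dmojt ybs rdbs hhcz ird jaiab
Hunk 6: at line 3 remove [rdbs,hhcz] add [lel,auqfw,hdnm] -> 9 lines: bpp ztmry dmojt ybs lel auqfw hdnm ird jaiab
Final line count: 9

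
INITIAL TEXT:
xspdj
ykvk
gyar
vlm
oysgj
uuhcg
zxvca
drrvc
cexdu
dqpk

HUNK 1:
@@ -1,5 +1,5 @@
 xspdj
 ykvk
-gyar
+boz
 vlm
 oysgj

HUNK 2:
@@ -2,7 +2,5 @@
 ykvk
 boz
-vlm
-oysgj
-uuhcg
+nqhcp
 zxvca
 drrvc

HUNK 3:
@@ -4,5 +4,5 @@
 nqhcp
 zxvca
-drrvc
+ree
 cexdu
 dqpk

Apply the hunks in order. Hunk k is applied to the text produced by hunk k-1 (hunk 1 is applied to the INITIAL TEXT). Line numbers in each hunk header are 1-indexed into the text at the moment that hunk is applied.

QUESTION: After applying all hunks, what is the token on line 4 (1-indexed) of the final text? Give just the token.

Hunk 1: at line 1 remove [gyar] add [boz] -> 10 lines: xspdj ykvk boz vlm oysgj uuhcg zxvca drrvc cexdu dqpk
Hunk 2: at line 2 remove [vlm,oysgj,uuhcg] add [nqhcp] -> 8 lines: xspdj ykvk boz nqhcp zxvca drrvc cexdu dqpk
Hunk 3: at line 4 remove [drrvc] add [ree] -> 8 lines: xspdj ykvk boz nqhcp zxvca ree cexdu dqpk
Final line 4: nqhcp

Answer: nqhcp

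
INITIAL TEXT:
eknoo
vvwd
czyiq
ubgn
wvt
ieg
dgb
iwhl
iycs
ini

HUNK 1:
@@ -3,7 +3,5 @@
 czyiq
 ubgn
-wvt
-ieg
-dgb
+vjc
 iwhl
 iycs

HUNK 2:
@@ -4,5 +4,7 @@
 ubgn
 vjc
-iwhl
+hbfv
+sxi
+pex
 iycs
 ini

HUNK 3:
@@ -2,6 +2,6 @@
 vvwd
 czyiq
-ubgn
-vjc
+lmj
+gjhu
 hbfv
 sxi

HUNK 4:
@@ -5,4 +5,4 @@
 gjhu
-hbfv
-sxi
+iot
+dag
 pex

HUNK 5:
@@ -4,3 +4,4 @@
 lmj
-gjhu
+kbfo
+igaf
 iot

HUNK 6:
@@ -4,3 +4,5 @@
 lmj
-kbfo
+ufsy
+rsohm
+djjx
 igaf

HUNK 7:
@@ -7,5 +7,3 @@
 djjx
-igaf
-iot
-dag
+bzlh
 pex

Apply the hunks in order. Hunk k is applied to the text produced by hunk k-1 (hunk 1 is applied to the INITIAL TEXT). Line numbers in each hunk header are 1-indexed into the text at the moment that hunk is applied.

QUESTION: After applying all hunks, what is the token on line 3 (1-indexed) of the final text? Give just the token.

Hunk 1: at line 3 remove [wvt,ieg,dgb] add [vjc] -> 8 lines: eknoo vvwd czyiq ubgn vjc iwhl iycs ini
Hunk 2: at line 4 remove [iwhl] add [hbfv,sxi,pex] -> 10 lines: eknoo vvwd czyiq ubgn vjc hbfv sxi pex iycs ini
Hunk 3: at line 2 remove [ubgn,vjc] add [lmj,gjhu] -> 10 lines: eknoo vvwd czyiq lmj gjhu hbfv sxi pex iycs ini
Hunk 4: at line 5 remove [hbfv,sxi] add [iot,dag] -> 10 lines: eknoo vvwd czyiq lmj gjhu iot dag pex iycs ini
Hunk 5: at line 4 remove [gjhu] add [kbfo,igaf] -> 11 lines: eknoo vvwd czyiq lmj kbfo igaf iot dag pex iycs ini
Hunk 6: at line 4 remove [kbfo] add [ufsy,rsohm,djjx] -> 13 lines: eknoo vvwd czyiq lmj ufsy rsohm djjx igaf iot dag pex iycs ini
Hunk 7: at line 7 remove [igaf,iot,dag] add [bzlh] -> 11 lines: eknoo vvwd czyiq lmj ufsy rsohm djjx bzlh pex iycs ini
Final line 3: czyiq

Answer: czyiq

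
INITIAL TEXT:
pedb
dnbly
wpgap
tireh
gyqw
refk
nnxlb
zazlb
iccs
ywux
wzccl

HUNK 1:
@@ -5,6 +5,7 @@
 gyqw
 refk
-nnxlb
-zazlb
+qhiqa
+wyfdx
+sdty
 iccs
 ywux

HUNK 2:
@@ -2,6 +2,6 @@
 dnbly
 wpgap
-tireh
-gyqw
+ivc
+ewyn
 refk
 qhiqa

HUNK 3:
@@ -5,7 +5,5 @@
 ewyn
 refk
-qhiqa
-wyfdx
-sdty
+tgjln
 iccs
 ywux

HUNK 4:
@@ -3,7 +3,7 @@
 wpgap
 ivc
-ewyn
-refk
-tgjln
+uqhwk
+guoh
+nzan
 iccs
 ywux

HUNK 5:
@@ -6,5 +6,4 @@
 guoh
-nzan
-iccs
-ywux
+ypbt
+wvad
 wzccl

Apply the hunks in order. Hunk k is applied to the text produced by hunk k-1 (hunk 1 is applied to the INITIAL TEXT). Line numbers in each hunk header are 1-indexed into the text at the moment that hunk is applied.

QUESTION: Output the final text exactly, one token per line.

Answer: pedb
dnbly
wpgap
ivc
uqhwk
guoh
ypbt
wvad
wzccl

Derivation:
Hunk 1: at line 5 remove [nnxlb,zazlb] add [qhiqa,wyfdx,sdty] -> 12 lines: pedb dnbly wpgap tireh gyqw refk qhiqa wyfdx sdty iccs ywux wzccl
Hunk 2: at line 2 remove [tireh,gyqw] add [ivc,ewyn] -> 12 lines: pedb dnbly wpgap ivc ewyn refk qhiqa wyfdx sdty iccs ywux wzccl
Hunk 3: at line 5 remove [qhiqa,wyfdx,sdty] add [tgjln] -> 10 lines: pedb dnbly wpgap ivc ewyn refk tgjln iccs ywux wzccl
Hunk 4: at line 3 remove [ewyn,refk,tgjln] add [uqhwk,guoh,nzan] -> 10 lines: pedb dnbly wpgap ivc uqhwk guoh nzan iccs ywux wzccl
Hunk 5: at line 6 remove [nzan,iccs,ywux] add [ypbt,wvad] -> 9 lines: pedb dnbly wpgap ivc uqhwk guoh ypbt wvad wzccl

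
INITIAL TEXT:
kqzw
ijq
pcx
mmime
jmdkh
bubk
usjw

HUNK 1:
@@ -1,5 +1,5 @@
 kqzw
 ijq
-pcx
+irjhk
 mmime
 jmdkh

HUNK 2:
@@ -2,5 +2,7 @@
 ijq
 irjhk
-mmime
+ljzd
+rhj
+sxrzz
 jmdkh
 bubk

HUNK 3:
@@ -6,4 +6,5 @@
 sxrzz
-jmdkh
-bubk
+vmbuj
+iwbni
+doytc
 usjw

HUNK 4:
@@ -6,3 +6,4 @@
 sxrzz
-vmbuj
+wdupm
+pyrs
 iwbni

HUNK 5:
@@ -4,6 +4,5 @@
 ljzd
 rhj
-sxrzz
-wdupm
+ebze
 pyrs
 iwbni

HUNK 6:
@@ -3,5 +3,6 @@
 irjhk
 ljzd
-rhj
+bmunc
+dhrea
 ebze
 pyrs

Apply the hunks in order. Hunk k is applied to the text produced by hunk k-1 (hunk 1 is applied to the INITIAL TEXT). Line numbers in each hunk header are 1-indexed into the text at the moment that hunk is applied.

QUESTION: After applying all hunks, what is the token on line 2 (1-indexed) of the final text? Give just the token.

Hunk 1: at line 1 remove [pcx] add [irjhk] -> 7 lines: kqzw ijq irjhk mmime jmdkh bubk usjw
Hunk 2: at line 2 remove [mmime] add [ljzd,rhj,sxrzz] -> 9 lines: kqzw ijq irjhk ljzd rhj sxrzz jmdkh bubk usjw
Hunk 3: at line 6 remove [jmdkh,bubk] add [vmbuj,iwbni,doytc] -> 10 lines: kqzw ijq irjhk ljzd rhj sxrzz vmbuj iwbni doytc usjw
Hunk 4: at line 6 remove [vmbuj] add [wdupm,pyrs] -> 11 lines: kqzw ijq irjhk ljzd rhj sxrzz wdupm pyrs iwbni doytc usjw
Hunk 5: at line 4 remove [sxrzz,wdupm] add [ebze] -> 10 lines: kqzw ijq irjhk ljzd rhj ebze pyrs iwbni doytc usjw
Hunk 6: at line 3 remove [rhj] add [bmunc,dhrea] -> 11 lines: kqzw ijq irjhk ljzd bmunc dhrea ebze pyrs iwbni doytc usjw
Final line 2: ijq

Answer: ijq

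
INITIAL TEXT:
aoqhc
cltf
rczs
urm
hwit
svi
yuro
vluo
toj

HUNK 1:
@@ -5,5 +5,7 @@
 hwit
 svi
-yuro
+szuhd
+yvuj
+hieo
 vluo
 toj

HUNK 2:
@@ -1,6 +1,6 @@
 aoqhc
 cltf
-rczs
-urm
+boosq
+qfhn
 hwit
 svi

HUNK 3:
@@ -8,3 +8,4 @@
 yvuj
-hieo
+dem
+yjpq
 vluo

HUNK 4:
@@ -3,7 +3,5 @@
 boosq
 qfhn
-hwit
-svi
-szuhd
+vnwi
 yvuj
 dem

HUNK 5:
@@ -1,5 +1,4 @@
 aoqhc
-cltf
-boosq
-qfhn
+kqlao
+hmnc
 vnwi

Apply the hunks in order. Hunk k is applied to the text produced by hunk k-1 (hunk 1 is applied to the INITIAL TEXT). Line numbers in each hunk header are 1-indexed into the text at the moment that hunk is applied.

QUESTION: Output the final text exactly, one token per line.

Answer: aoqhc
kqlao
hmnc
vnwi
yvuj
dem
yjpq
vluo
toj

Derivation:
Hunk 1: at line 5 remove [yuro] add [szuhd,yvuj,hieo] -> 11 lines: aoqhc cltf rczs urm hwit svi szuhd yvuj hieo vluo toj
Hunk 2: at line 1 remove [rczs,urm] add [boosq,qfhn] -> 11 lines: aoqhc cltf boosq qfhn hwit svi szuhd yvuj hieo vluo toj
Hunk 3: at line 8 remove [hieo] add [dem,yjpq] -> 12 lines: aoqhc cltf boosq qfhn hwit svi szuhd yvuj dem yjpq vluo toj
Hunk 4: at line 3 remove [hwit,svi,szuhd] add [vnwi] -> 10 lines: aoqhc cltf boosq qfhn vnwi yvuj dem yjpq vluo toj
Hunk 5: at line 1 remove [cltf,boosq,qfhn] add [kqlao,hmnc] -> 9 lines: aoqhc kqlao hmnc vnwi yvuj dem yjpq vluo toj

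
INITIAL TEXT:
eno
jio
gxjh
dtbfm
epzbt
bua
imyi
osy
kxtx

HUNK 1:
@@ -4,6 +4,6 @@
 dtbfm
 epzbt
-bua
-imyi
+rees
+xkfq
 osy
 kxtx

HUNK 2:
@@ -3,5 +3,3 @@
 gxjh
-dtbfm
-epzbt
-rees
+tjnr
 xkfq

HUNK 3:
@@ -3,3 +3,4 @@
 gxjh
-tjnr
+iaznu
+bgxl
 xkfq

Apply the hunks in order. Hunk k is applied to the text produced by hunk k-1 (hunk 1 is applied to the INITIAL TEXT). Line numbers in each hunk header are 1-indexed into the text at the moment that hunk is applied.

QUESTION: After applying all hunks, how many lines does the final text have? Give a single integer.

Answer: 8

Derivation:
Hunk 1: at line 4 remove [bua,imyi] add [rees,xkfq] -> 9 lines: eno jio gxjh dtbfm epzbt rees xkfq osy kxtx
Hunk 2: at line 3 remove [dtbfm,epzbt,rees] add [tjnr] -> 7 lines: eno jio gxjh tjnr xkfq osy kxtx
Hunk 3: at line 3 remove [tjnr] add [iaznu,bgxl] -> 8 lines: eno jio gxjh iaznu bgxl xkfq osy kxtx
Final line count: 8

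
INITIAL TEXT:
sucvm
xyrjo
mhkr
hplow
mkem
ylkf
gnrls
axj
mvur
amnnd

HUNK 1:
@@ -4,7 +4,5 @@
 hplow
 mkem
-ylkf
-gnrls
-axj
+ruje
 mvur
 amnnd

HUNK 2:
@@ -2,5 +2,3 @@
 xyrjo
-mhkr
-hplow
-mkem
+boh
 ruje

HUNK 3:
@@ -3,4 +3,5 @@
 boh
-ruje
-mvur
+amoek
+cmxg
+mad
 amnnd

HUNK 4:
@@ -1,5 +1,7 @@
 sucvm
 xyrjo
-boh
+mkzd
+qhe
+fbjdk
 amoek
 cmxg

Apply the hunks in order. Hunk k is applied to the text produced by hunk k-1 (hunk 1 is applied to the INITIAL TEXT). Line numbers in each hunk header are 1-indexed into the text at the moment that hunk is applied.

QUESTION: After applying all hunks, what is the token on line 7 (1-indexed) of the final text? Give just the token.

Hunk 1: at line 4 remove [ylkf,gnrls,axj] add [ruje] -> 8 lines: sucvm xyrjo mhkr hplow mkem ruje mvur amnnd
Hunk 2: at line 2 remove [mhkr,hplow,mkem] add [boh] -> 6 lines: sucvm xyrjo boh ruje mvur amnnd
Hunk 3: at line 3 remove [ruje,mvur] add [amoek,cmxg,mad] -> 7 lines: sucvm xyrjo boh amoek cmxg mad amnnd
Hunk 4: at line 1 remove [boh] add [mkzd,qhe,fbjdk] -> 9 lines: sucvm xyrjo mkzd qhe fbjdk amoek cmxg mad amnnd
Final line 7: cmxg

Answer: cmxg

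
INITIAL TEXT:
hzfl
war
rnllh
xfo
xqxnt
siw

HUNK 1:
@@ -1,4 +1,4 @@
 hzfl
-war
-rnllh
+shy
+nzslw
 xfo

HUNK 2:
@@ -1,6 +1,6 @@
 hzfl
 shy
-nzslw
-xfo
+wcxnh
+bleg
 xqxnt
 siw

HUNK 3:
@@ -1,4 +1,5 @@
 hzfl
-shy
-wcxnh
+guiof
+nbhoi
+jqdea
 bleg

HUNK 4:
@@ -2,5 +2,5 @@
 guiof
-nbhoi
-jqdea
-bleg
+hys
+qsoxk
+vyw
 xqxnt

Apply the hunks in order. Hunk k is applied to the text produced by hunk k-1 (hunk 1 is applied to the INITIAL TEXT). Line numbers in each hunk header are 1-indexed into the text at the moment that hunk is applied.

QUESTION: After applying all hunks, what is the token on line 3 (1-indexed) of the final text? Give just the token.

Answer: hys

Derivation:
Hunk 1: at line 1 remove [war,rnllh] add [shy,nzslw] -> 6 lines: hzfl shy nzslw xfo xqxnt siw
Hunk 2: at line 1 remove [nzslw,xfo] add [wcxnh,bleg] -> 6 lines: hzfl shy wcxnh bleg xqxnt siw
Hunk 3: at line 1 remove [shy,wcxnh] add [guiof,nbhoi,jqdea] -> 7 lines: hzfl guiof nbhoi jqdea bleg xqxnt siw
Hunk 4: at line 2 remove [nbhoi,jqdea,bleg] add [hys,qsoxk,vyw] -> 7 lines: hzfl guiof hys qsoxk vyw xqxnt siw
Final line 3: hys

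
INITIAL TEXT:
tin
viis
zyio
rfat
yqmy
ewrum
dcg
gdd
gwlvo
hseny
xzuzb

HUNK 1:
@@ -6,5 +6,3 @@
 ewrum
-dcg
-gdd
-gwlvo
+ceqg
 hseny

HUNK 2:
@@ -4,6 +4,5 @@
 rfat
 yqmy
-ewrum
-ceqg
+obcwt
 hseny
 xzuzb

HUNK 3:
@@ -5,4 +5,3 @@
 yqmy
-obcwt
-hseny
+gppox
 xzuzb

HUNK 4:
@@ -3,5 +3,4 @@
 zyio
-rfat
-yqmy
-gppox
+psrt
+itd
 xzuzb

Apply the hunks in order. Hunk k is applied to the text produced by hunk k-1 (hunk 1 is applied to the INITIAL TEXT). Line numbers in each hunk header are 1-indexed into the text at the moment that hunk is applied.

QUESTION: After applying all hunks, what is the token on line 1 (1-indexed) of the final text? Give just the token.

Answer: tin

Derivation:
Hunk 1: at line 6 remove [dcg,gdd,gwlvo] add [ceqg] -> 9 lines: tin viis zyio rfat yqmy ewrum ceqg hseny xzuzb
Hunk 2: at line 4 remove [ewrum,ceqg] add [obcwt] -> 8 lines: tin viis zyio rfat yqmy obcwt hseny xzuzb
Hunk 3: at line 5 remove [obcwt,hseny] add [gppox] -> 7 lines: tin viis zyio rfat yqmy gppox xzuzb
Hunk 4: at line 3 remove [rfat,yqmy,gppox] add [psrt,itd] -> 6 lines: tin viis zyio psrt itd xzuzb
Final line 1: tin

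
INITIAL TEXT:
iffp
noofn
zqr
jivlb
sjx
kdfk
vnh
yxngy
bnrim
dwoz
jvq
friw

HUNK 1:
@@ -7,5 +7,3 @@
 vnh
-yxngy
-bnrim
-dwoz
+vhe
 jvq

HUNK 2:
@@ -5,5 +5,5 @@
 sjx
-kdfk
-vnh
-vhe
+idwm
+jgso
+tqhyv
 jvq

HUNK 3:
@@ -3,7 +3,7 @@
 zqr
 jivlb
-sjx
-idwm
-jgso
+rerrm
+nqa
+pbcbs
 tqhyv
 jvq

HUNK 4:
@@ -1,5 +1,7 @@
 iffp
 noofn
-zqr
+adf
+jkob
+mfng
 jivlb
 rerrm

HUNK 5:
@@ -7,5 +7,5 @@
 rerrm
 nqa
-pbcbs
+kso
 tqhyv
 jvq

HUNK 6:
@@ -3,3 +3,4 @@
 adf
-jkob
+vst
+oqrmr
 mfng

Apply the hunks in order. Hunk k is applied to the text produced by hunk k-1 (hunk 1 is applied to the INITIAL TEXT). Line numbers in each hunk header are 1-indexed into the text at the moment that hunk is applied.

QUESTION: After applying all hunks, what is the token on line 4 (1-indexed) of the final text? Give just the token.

Answer: vst

Derivation:
Hunk 1: at line 7 remove [yxngy,bnrim,dwoz] add [vhe] -> 10 lines: iffp noofn zqr jivlb sjx kdfk vnh vhe jvq friw
Hunk 2: at line 5 remove [kdfk,vnh,vhe] add [idwm,jgso,tqhyv] -> 10 lines: iffp noofn zqr jivlb sjx idwm jgso tqhyv jvq friw
Hunk 3: at line 3 remove [sjx,idwm,jgso] add [rerrm,nqa,pbcbs] -> 10 lines: iffp noofn zqr jivlb rerrm nqa pbcbs tqhyv jvq friw
Hunk 4: at line 1 remove [zqr] add [adf,jkob,mfng] -> 12 lines: iffp noofn adf jkob mfng jivlb rerrm nqa pbcbs tqhyv jvq friw
Hunk 5: at line 7 remove [pbcbs] add [kso] -> 12 lines: iffp noofn adf jkob mfng jivlb rerrm nqa kso tqhyv jvq friw
Hunk 6: at line 3 remove [jkob] add [vst,oqrmr] -> 13 lines: iffp noofn adf vst oqrmr mfng jivlb rerrm nqa kso tqhyv jvq friw
Final line 4: vst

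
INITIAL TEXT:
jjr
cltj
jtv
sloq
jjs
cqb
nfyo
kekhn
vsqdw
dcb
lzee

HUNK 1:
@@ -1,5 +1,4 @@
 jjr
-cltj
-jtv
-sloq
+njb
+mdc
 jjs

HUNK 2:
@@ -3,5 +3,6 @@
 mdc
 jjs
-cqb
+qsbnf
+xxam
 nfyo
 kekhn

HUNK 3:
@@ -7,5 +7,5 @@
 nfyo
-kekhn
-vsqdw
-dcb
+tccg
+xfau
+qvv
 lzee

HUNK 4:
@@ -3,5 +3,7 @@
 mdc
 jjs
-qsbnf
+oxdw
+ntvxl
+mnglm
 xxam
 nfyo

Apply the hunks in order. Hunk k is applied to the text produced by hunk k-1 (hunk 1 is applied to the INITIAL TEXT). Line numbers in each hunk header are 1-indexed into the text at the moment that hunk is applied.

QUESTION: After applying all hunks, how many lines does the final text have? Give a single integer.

Answer: 13

Derivation:
Hunk 1: at line 1 remove [cltj,jtv,sloq] add [njb,mdc] -> 10 lines: jjr njb mdc jjs cqb nfyo kekhn vsqdw dcb lzee
Hunk 2: at line 3 remove [cqb] add [qsbnf,xxam] -> 11 lines: jjr njb mdc jjs qsbnf xxam nfyo kekhn vsqdw dcb lzee
Hunk 3: at line 7 remove [kekhn,vsqdw,dcb] add [tccg,xfau,qvv] -> 11 lines: jjr njb mdc jjs qsbnf xxam nfyo tccg xfau qvv lzee
Hunk 4: at line 3 remove [qsbnf] add [oxdw,ntvxl,mnglm] -> 13 lines: jjr njb mdc jjs oxdw ntvxl mnglm xxam nfyo tccg xfau qvv lzee
Final line count: 13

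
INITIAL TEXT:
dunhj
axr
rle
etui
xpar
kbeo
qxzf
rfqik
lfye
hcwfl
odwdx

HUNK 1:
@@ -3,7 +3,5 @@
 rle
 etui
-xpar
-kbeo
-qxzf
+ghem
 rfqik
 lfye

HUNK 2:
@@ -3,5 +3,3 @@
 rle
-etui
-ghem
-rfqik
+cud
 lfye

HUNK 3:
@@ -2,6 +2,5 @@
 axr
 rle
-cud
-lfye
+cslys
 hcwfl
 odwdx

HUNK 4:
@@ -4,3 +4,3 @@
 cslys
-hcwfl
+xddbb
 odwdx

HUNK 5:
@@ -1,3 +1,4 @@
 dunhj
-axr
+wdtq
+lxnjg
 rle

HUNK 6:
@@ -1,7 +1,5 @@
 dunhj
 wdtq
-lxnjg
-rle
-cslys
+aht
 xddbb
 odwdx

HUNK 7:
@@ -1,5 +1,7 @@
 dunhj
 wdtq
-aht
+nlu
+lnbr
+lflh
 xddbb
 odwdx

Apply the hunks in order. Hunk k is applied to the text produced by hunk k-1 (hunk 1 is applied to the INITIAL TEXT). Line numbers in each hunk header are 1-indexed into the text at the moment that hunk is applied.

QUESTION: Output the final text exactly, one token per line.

Answer: dunhj
wdtq
nlu
lnbr
lflh
xddbb
odwdx

Derivation:
Hunk 1: at line 3 remove [xpar,kbeo,qxzf] add [ghem] -> 9 lines: dunhj axr rle etui ghem rfqik lfye hcwfl odwdx
Hunk 2: at line 3 remove [etui,ghem,rfqik] add [cud] -> 7 lines: dunhj axr rle cud lfye hcwfl odwdx
Hunk 3: at line 2 remove [cud,lfye] add [cslys] -> 6 lines: dunhj axr rle cslys hcwfl odwdx
Hunk 4: at line 4 remove [hcwfl] add [xddbb] -> 6 lines: dunhj axr rle cslys xddbb odwdx
Hunk 5: at line 1 remove [axr] add [wdtq,lxnjg] -> 7 lines: dunhj wdtq lxnjg rle cslys xddbb odwdx
Hunk 6: at line 1 remove [lxnjg,rle,cslys] add [aht] -> 5 lines: dunhj wdtq aht xddbb odwdx
Hunk 7: at line 1 remove [aht] add [nlu,lnbr,lflh] -> 7 lines: dunhj wdtq nlu lnbr lflh xddbb odwdx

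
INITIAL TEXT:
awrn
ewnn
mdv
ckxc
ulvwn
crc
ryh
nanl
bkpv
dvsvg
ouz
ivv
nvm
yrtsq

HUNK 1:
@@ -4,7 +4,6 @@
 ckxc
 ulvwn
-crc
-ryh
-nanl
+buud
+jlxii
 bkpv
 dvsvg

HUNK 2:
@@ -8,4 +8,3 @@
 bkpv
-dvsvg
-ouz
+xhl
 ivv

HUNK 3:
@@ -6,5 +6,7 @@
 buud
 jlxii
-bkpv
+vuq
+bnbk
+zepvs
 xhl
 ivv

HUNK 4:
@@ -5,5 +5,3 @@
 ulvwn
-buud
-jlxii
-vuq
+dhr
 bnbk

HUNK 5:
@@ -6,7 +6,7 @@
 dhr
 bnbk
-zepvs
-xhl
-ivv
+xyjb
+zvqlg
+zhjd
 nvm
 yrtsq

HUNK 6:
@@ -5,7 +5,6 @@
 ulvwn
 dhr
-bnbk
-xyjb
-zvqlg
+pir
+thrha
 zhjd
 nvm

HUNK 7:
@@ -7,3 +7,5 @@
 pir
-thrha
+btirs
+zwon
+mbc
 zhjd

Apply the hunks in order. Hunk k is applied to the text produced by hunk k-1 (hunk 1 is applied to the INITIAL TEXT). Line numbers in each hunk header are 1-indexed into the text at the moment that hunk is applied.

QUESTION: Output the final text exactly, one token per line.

Hunk 1: at line 4 remove [crc,ryh,nanl] add [buud,jlxii] -> 13 lines: awrn ewnn mdv ckxc ulvwn buud jlxii bkpv dvsvg ouz ivv nvm yrtsq
Hunk 2: at line 8 remove [dvsvg,ouz] add [xhl] -> 12 lines: awrn ewnn mdv ckxc ulvwn buud jlxii bkpv xhl ivv nvm yrtsq
Hunk 3: at line 6 remove [bkpv] add [vuq,bnbk,zepvs] -> 14 lines: awrn ewnn mdv ckxc ulvwn buud jlxii vuq bnbk zepvs xhl ivv nvm yrtsq
Hunk 4: at line 5 remove [buud,jlxii,vuq] add [dhr] -> 12 lines: awrn ewnn mdv ckxc ulvwn dhr bnbk zepvs xhl ivv nvm yrtsq
Hunk 5: at line 6 remove [zepvs,xhl,ivv] add [xyjb,zvqlg,zhjd] -> 12 lines: awrn ewnn mdv ckxc ulvwn dhr bnbk xyjb zvqlg zhjd nvm yrtsq
Hunk 6: at line 5 remove [bnbk,xyjb,zvqlg] add [pir,thrha] -> 11 lines: awrn ewnn mdv ckxc ulvwn dhr pir thrha zhjd nvm yrtsq
Hunk 7: at line 7 remove [thrha] add [btirs,zwon,mbc] -> 13 lines: awrn ewnn mdv ckxc ulvwn dhr pir btirs zwon mbc zhjd nvm yrtsq

Answer: awrn
ewnn
mdv
ckxc
ulvwn
dhr
pir
btirs
zwon
mbc
zhjd
nvm
yrtsq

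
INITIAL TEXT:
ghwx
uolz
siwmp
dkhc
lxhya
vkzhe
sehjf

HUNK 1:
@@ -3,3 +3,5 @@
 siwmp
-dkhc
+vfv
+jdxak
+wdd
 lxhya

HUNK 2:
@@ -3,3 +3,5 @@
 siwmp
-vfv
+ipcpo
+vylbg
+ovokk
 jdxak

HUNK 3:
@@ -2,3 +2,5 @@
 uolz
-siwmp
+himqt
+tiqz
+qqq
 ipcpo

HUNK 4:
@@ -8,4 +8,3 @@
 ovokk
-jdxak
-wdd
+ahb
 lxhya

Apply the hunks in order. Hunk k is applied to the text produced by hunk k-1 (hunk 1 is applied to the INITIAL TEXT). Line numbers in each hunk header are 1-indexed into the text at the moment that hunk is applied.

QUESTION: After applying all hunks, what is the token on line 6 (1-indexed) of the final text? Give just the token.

Answer: ipcpo

Derivation:
Hunk 1: at line 3 remove [dkhc] add [vfv,jdxak,wdd] -> 9 lines: ghwx uolz siwmp vfv jdxak wdd lxhya vkzhe sehjf
Hunk 2: at line 3 remove [vfv] add [ipcpo,vylbg,ovokk] -> 11 lines: ghwx uolz siwmp ipcpo vylbg ovokk jdxak wdd lxhya vkzhe sehjf
Hunk 3: at line 2 remove [siwmp] add [himqt,tiqz,qqq] -> 13 lines: ghwx uolz himqt tiqz qqq ipcpo vylbg ovokk jdxak wdd lxhya vkzhe sehjf
Hunk 4: at line 8 remove [jdxak,wdd] add [ahb] -> 12 lines: ghwx uolz himqt tiqz qqq ipcpo vylbg ovokk ahb lxhya vkzhe sehjf
Final line 6: ipcpo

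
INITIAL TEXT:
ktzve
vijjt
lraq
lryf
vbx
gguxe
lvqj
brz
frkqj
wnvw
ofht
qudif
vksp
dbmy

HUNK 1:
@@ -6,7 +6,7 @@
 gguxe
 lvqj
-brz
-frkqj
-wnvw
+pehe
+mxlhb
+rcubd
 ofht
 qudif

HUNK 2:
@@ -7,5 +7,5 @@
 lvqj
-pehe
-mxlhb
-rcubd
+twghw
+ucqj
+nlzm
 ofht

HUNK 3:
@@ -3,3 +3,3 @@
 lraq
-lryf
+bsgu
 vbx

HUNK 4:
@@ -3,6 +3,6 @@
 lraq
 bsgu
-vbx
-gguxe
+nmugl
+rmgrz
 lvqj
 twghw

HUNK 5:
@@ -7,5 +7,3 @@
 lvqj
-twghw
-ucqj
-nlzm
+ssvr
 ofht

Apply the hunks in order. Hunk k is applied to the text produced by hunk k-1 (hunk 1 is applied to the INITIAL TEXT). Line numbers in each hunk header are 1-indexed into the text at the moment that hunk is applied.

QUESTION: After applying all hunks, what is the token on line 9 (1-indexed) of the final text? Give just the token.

Answer: ofht

Derivation:
Hunk 1: at line 6 remove [brz,frkqj,wnvw] add [pehe,mxlhb,rcubd] -> 14 lines: ktzve vijjt lraq lryf vbx gguxe lvqj pehe mxlhb rcubd ofht qudif vksp dbmy
Hunk 2: at line 7 remove [pehe,mxlhb,rcubd] add [twghw,ucqj,nlzm] -> 14 lines: ktzve vijjt lraq lryf vbx gguxe lvqj twghw ucqj nlzm ofht qudif vksp dbmy
Hunk 3: at line 3 remove [lryf] add [bsgu] -> 14 lines: ktzve vijjt lraq bsgu vbx gguxe lvqj twghw ucqj nlzm ofht qudif vksp dbmy
Hunk 4: at line 3 remove [vbx,gguxe] add [nmugl,rmgrz] -> 14 lines: ktzve vijjt lraq bsgu nmugl rmgrz lvqj twghw ucqj nlzm ofht qudif vksp dbmy
Hunk 5: at line 7 remove [twghw,ucqj,nlzm] add [ssvr] -> 12 lines: ktzve vijjt lraq bsgu nmugl rmgrz lvqj ssvr ofht qudif vksp dbmy
Final line 9: ofht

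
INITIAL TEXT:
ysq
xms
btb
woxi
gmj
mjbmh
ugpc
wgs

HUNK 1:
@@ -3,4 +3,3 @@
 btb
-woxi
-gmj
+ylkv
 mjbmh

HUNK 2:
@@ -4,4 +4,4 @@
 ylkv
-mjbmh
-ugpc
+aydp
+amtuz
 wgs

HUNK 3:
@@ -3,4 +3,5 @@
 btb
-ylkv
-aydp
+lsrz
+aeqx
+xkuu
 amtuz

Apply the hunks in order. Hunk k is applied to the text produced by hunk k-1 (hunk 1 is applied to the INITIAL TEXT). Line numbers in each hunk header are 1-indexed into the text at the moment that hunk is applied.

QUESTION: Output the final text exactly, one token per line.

Hunk 1: at line 3 remove [woxi,gmj] add [ylkv] -> 7 lines: ysq xms btb ylkv mjbmh ugpc wgs
Hunk 2: at line 4 remove [mjbmh,ugpc] add [aydp,amtuz] -> 7 lines: ysq xms btb ylkv aydp amtuz wgs
Hunk 3: at line 3 remove [ylkv,aydp] add [lsrz,aeqx,xkuu] -> 8 lines: ysq xms btb lsrz aeqx xkuu amtuz wgs

Answer: ysq
xms
btb
lsrz
aeqx
xkuu
amtuz
wgs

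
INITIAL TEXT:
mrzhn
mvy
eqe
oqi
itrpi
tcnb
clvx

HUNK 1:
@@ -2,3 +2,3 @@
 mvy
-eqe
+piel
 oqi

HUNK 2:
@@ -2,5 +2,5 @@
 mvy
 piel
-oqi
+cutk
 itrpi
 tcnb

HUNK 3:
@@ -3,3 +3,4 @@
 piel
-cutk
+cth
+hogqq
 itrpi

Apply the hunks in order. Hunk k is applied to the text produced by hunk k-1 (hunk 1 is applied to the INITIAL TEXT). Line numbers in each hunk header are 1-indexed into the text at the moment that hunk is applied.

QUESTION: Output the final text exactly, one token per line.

Hunk 1: at line 2 remove [eqe] add [piel] -> 7 lines: mrzhn mvy piel oqi itrpi tcnb clvx
Hunk 2: at line 2 remove [oqi] add [cutk] -> 7 lines: mrzhn mvy piel cutk itrpi tcnb clvx
Hunk 3: at line 3 remove [cutk] add [cth,hogqq] -> 8 lines: mrzhn mvy piel cth hogqq itrpi tcnb clvx

Answer: mrzhn
mvy
piel
cth
hogqq
itrpi
tcnb
clvx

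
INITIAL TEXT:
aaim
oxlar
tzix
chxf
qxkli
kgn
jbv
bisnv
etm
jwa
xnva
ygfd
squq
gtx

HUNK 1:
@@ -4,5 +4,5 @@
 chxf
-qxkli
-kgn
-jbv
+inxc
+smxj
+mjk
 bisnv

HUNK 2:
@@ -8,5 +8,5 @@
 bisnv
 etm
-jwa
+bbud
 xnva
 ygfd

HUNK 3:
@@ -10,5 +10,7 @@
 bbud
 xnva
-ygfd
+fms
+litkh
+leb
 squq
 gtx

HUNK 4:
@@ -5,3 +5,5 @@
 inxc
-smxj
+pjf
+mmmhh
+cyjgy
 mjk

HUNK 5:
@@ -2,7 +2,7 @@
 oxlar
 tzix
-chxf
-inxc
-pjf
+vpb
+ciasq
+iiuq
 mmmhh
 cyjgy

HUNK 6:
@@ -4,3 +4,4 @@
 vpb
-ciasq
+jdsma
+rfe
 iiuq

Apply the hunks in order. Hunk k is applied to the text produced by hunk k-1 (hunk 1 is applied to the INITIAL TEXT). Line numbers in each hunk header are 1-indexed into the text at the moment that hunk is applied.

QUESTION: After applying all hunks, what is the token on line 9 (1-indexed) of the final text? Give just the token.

Hunk 1: at line 4 remove [qxkli,kgn,jbv] add [inxc,smxj,mjk] -> 14 lines: aaim oxlar tzix chxf inxc smxj mjk bisnv etm jwa xnva ygfd squq gtx
Hunk 2: at line 8 remove [jwa] add [bbud] -> 14 lines: aaim oxlar tzix chxf inxc smxj mjk bisnv etm bbud xnva ygfd squq gtx
Hunk 3: at line 10 remove [ygfd] add [fms,litkh,leb] -> 16 lines: aaim oxlar tzix chxf inxc smxj mjk bisnv etm bbud xnva fms litkh leb squq gtx
Hunk 4: at line 5 remove [smxj] add [pjf,mmmhh,cyjgy] -> 18 lines: aaim oxlar tzix chxf inxc pjf mmmhh cyjgy mjk bisnv etm bbud xnva fms litkh leb squq gtx
Hunk 5: at line 2 remove [chxf,inxc,pjf] add [vpb,ciasq,iiuq] -> 18 lines: aaim oxlar tzix vpb ciasq iiuq mmmhh cyjgy mjk bisnv etm bbud xnva fms litkh leb squq gtx
Hunk 6: at line 4 remove [ciasq] add [jdsma,rfe] -> 19 lines: aaim oxlar tzix vpb jdsma rfe iiuq mmmhh cyjgy mjk bisnv etm bbud xnva fms litkh leb squq gtx
Final line 9: cyjgy

Answer: cyjgy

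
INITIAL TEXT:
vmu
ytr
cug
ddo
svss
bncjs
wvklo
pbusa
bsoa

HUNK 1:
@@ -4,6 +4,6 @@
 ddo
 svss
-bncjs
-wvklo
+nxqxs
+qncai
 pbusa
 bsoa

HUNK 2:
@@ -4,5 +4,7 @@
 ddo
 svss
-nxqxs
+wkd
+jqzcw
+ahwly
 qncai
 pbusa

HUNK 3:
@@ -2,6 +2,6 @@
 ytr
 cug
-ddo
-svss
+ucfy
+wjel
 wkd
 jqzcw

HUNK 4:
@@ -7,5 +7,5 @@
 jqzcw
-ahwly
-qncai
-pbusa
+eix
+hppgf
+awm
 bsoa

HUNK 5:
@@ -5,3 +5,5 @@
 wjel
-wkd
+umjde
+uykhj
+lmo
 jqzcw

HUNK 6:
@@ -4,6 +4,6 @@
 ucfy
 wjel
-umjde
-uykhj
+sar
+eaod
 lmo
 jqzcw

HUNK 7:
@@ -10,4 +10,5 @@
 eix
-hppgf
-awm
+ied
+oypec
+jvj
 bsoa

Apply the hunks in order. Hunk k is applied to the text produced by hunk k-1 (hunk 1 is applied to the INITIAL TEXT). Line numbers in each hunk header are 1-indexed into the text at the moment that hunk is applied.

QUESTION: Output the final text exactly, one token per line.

Answer: vmu
ytr
cug
ucfy
wjel
sar
eaod
lmo
jqzcw
eix
ied
oypec
jvj
bsoa

Derivation:
Hunk 1: at line 4 remove [bncjs,wvklo] add [nxqxs,qncai] -> 9 lines: vmu ytr cug ddo svss nxqxs qncai pbusa bsoa
Hunk 2: at line 4 remove [nxqxs] add [wkd,jqzcw,ahwly] -> 11 lines: vmu ytr cug ddo svss wkd jqzcw ahwly qncai pbusa bsoa
Hunk 3: at line 2 remove [ddo,svss] add [ucfy,wjel] -> 11 lines: vmu ytr cug ucfy wjel wkd jqzcw ahwly qncai pbusa bsoa
Hunk 4: at line 7 remove [ahwly,qncai,pbusa] add [eix,hppgf,awm] -> 11 lines: vmu ytr cug ucfy wjel wkd jqzcw eix hppgf awm bsoa
Hunk 5: at line 5 remove [wkd] add [umjde,uykhj,lmo] -> 13 lines: vmu ytr cug ucfy wjel umjde uykhj lmo jqzcw eix hppgf awm bsoa
Hunk 6: at line 4 remove [umjde,uykhj] add [sar,eaod] -> 13 lines: vmu ytr cug ucfy wjel sar eaod lmo jqzcw eix hppgf awm bsoa
Hunk 7: at line 10 remove [hppgf,awm] add [ied,oypec,jvj] -> 14 lines: vmu ytr cug ucfy wjel sar eaod lmo jqzcw eix ied oypec jvj bsoa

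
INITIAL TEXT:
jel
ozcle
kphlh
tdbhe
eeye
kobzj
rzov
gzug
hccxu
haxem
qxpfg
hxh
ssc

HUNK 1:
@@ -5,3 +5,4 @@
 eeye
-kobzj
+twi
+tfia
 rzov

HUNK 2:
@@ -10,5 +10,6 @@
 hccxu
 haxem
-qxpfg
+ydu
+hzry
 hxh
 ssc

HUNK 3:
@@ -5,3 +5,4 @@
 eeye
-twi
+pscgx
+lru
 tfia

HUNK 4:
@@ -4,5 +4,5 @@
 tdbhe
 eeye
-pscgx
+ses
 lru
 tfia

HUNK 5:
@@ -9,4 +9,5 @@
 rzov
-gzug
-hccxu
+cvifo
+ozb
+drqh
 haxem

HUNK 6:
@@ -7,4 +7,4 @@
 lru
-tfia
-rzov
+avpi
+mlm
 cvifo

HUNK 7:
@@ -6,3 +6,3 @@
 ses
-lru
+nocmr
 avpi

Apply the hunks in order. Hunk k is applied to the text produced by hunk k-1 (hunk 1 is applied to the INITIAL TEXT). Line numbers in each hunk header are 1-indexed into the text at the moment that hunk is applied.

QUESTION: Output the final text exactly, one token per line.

Answer: jel
ozcle
kphlh
tdbhe
eeye
ses
nocmr
avpi
mlm
cvifo
ozb
drqh
haxem
ydu
hzry
hxh
ssc

Derivation:
Hunk 1: at line 5 remove [kobzj] add [twi,tfia] -> 14 lines: jel ozcle kphlh tdbhe eeye twi tfia rzov gzug hccxu haxem qxpfg hxh ssc
Hunk 2: at line 10 remove [qxpfg] add [ydu,hzry] -> 15 lines: jel ozcle kphlh tdbhe eeye twi tfia rzov gzug hccxu haxem ydu hzry hxh ssc
Hunk 3: at line 5 remove [twi] add [pscgx,lru] -> 16 lines: jel ozcle kphlh tdbhe eeye pscgx lru tfia rzov gzug hccxu haxem ydu hzry hxh ssc
Hunk 4: at line 4 remove [pscgx] add [ses] -> 16 lines: jel ozcle kphlh tdbhe eeye ses lru tfia rzov gzug hccxu haxem ydu hzry hxh ssc
Hunk 5: at line 9 remove [gzug,hccxu] add [cvifo,ozb,drqh] -> 17 lines: jel ozcle kphlh tdbhe eeye ses lru tfia rzov cvifo ozb drqh haxem ydu hzry hxh ssc
Hunk 6: at line 7 remove [tfia,rzov] add [avpi,mlm] -> 17 lines: jel ozcle kphlh tdbhe eeye ses lru avpi mlm cvifo ozb drqh haxem ydu hzry hxh ssc
Hunk 7: at line 6 remove [lru] add [nocmr] -> 17 lines: jel ozcle kphlh tdbhe eeye ses nocmr avpi mlm cvifo ozb drqh haxem ydu hzry hxh ssc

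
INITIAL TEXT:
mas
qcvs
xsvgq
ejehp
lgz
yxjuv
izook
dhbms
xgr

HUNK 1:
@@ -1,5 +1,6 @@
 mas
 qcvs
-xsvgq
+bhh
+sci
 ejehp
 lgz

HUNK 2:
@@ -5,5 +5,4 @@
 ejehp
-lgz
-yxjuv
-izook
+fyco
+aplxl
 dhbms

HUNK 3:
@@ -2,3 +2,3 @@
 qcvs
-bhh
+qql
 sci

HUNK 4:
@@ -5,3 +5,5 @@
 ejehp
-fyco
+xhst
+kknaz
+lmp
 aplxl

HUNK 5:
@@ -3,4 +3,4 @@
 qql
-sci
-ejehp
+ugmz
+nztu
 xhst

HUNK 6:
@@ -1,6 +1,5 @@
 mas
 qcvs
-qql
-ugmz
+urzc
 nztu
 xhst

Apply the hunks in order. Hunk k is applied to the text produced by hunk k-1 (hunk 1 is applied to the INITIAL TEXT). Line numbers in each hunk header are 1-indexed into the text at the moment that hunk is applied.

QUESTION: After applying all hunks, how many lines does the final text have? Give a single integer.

Answer: 10

Derivation:
Hunk 1: at line 1 remove [xsvgq] add [bhh,sci] -> 10 lines: mas qcvs bhh sci ejehp lgz yxjuv izook dhbms xgr
Hunk 2: at line 5 remove [lgz,yxjuv,izook] add [fyco,aplxl] -> 9 lines: mas qcvs bhh sci ejehp fyco aplxl dhbms xgr
Hunk 3: at line 2 remove [bhh] add [qql] -> 9 lines: mas qcvs qql sci ejehp fyco aplxl dhbms xgr
Hunk 4: at line 5 remove [fyco] add [xhst,kknaz,lmp] -> 11 lines: mas qcvs qql sci ejehp xhst kknaz lmp aplxl dhbms xgr
Hunk 5: at line 3 remove [sci,ejehp] add [ugmz,nztu] -> 11 lines: mas qcvs qql ugmz nztu xhst kknaz lmp aplxl dhbms xgr
Hunk 6: at line 1 remove [qql,ugmz] add [urzc] -> 10 lines: mas qcvs urzc nztu xhst kknaz lmp aplxl dhbms xgr
Final line count: 10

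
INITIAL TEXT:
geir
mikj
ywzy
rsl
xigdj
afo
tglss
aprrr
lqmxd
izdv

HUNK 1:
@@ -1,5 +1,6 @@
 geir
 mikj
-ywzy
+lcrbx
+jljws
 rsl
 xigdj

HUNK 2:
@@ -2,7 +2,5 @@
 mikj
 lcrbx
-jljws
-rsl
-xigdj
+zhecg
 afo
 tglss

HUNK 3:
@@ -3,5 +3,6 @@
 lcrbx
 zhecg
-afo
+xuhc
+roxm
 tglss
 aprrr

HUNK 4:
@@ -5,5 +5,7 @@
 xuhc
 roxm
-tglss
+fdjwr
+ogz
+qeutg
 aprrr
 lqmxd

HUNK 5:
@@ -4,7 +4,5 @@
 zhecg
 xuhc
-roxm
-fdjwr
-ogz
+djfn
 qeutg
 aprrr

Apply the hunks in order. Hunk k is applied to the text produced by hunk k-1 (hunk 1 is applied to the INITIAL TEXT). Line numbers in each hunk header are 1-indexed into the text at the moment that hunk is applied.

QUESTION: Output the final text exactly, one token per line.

Answer: geir
mikj
lcrbx
zhecg
xuhc
djfn
qeutg
aprrr
lqmxd
izdv

Derivation:
Hunk 1: at line 1 remove [ywzy] add [lcrbx,jljws] -> 11 lines: geir mikj lcrbx jljws rsl xigdj afo tglss aprrr lqmxd izdv
Hunk 2: at line 2 remove [jljws,rsl,xigdj] add [zhecg] -> 9 lines: geir mikj lcrbx zhecg afo tglss aprrr lqmxd izdv
Hunk 3: at line 3 remove [afo] add [xuhc,roxm] -> 10 lines: geir mikj lcrbx zhecg xuhc roxm tglss aprrr lqmxd izdv
Hunk 4: at line 5 remove [tglss] add [fdjwr,ogz,qeutg] -> 12 lines: geir mikj lcrbx zhecg xuhc roxm fdjwr ogz qeutg aprrr lqmxd izdv
Hunk 5: at line 4 remove [roxm,fdjwr,ogz] add [djfn] -> 10 lines: geir mikj lcrbx zhecg xuhc djfn qeutg aprrr lqmxd izdv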